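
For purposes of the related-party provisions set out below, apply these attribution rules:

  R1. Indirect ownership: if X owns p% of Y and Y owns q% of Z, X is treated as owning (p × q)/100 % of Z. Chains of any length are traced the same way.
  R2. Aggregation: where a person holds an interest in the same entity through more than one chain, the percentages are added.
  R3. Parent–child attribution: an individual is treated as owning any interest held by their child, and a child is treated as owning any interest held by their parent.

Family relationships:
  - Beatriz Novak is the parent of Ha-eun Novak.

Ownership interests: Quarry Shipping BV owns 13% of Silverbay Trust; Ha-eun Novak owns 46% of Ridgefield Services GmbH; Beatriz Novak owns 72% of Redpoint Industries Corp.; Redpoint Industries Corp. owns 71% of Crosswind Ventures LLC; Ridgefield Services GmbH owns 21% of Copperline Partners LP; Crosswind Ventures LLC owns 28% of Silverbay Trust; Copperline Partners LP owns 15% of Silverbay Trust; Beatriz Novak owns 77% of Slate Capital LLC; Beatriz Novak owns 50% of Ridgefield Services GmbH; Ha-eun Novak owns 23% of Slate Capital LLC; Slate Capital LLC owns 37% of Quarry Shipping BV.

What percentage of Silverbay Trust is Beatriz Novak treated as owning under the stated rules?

By parent–child attribution (R3), Beatriz Novak is treated as also owning Ha-eun Novak's interest in Ridgefield Services GmbH, giving 50% + 46% = 96%.
By parent–child attribution (R3), Beatriz Novak is treated as also owning Ha-eun Novak's interest in Slate Capital LLC, giving 77% + 23% = 100%.
Chain via Ridgefield Services GmbH → Copperline Partners LP (R1): 96% × 21% × 15% = 3.024% of Silverbay Trust.
Chain via Redpoint Industries Corp. → Crosswind Ventures LLC (R1): 72% × 71% × 28% = 14.3136% of Silverbay Trust.
Chain via Slate Capital LLC → Quarry Shipping BV (R1): 100% × 37% × 13% = 4.81% of Silverbay Trust.
Aggregating (R2): 3.024% + 14.3136% + 4.81% = 22.1476%.

22.1476%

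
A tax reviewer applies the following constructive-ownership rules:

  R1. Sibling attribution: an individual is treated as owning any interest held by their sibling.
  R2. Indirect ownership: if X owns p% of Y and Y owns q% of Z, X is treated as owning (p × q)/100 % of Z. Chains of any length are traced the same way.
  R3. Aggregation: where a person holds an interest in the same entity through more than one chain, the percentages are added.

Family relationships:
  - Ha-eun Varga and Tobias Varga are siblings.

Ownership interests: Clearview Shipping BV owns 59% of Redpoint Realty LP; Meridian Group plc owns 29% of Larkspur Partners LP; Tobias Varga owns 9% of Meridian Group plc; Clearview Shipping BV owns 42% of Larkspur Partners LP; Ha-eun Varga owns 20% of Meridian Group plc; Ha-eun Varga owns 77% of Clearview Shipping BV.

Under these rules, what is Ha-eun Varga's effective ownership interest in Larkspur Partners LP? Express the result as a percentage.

40.75%

By sibling attribution (R1), Ha-eun Varga is treated as also owning Tobias Varga's interest in Meridian Group plc, giving 20% + 9% = 29%.
Chain via Clearview Shipping BV (R2): 77% × 42% = 32.34% of Larkspur Partners LP.
Chain via Meridian Group plc (R2): 29% × 29% = 8.41% of Larkspur Partners LP.
Aggregating (R3): 32.34% + 8.41% = 40.75%.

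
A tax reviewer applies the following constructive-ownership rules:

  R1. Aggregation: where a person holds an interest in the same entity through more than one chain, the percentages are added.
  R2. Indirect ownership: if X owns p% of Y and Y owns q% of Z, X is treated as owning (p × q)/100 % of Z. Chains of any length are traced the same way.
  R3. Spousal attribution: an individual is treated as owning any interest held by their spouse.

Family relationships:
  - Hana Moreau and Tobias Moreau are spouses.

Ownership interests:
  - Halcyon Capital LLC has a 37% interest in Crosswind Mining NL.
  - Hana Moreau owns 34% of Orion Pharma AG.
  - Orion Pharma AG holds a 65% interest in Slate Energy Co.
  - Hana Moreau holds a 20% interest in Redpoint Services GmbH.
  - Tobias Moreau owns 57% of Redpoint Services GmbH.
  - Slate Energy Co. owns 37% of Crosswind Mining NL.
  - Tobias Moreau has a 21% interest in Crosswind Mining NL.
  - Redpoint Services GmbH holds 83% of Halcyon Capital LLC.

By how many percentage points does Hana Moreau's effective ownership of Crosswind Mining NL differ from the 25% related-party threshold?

By spousal attribution (R3), Hana Moreau is treated as also owning Tobias Moreau's interest in Redpoint Services GmbH, giving 20% + 57% = 77%.
By spousal attribution (R3), Hana Moreau is treated as owning Tobias Moreau's 21% interest in Crosswind Mining NL.
Chain via Orion Pharma AG → Slate Energy Co. (R2): 34% × 65% × 37% = 8.177% of Crosswind Mining NL.
Chain via Redpoint Services GmbH → Halcyon Capital LLC (R2): 77% × 83% × 37% = 23.6467% of Crosswind Mining NL.
Direct interest in Crosswind Mining NL: 21%.
Aggregating (R1): 8.177% + 23.6467% + 21% = 52.8237%.
52.8237% exceeds the 25% threshold by 27.8237 percentage points.

27.8237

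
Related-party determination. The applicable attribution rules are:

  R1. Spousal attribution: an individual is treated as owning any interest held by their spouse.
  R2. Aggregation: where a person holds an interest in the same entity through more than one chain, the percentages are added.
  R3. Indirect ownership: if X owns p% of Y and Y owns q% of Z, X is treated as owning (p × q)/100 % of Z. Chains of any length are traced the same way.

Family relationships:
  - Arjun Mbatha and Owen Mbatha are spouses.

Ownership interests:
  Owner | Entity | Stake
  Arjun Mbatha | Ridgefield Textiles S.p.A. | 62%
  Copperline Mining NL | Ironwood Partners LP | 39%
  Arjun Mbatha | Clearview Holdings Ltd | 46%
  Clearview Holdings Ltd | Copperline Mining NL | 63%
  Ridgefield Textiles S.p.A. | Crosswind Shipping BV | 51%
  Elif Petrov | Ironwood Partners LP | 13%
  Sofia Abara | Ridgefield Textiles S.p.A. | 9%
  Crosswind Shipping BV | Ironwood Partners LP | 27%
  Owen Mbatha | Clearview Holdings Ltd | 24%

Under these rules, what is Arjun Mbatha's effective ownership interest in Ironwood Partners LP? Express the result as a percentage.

25.7364%

By spousal attribution (R1), Arjun Mbatha is treated as also owning Owen Mbatha's interest in Clearview Holdings Ltd, giving 46% + 24% = 70%.
Chain via Ridgefield Textiles S.p.A. → Crosswind Shipping BV (R3): 62% × 51% × 27% = 8.5374% of Ironwood Partners LP.
Chain via Clearview Holdings Ltd → Copperline Mining NL (R3): 70% × 63% × 39% = 17.199% of Ironwood Partners LP.
Aggregating (R2): 8.5374% + 17.199% = 25.7364%.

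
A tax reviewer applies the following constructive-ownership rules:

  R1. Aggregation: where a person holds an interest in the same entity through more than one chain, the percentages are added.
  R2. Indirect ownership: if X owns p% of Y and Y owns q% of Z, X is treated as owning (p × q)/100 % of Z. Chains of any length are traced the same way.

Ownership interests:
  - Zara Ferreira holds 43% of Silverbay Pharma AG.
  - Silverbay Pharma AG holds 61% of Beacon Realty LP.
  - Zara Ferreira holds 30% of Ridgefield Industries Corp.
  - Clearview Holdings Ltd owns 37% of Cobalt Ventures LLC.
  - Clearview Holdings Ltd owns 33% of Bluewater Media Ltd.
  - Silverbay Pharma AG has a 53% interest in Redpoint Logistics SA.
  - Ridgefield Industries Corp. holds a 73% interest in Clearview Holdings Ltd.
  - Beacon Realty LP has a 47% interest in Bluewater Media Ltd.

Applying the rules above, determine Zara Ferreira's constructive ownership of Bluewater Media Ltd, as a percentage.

19.5551%

Chain via Ridgefield Industries Corp. → Clearview Holdings Ltd (R2): 30% × 73% × 33% = 7.227% of Bluewater Media Ltd.
Chain via Silverbay Pharma AG → Beacon Realty LP (R2): 43% × 61% × 47% = 12.3281% of Bluewater Media Ltd.
Aggregating (R1): 7.227% + 12.3281% = 19.5551%.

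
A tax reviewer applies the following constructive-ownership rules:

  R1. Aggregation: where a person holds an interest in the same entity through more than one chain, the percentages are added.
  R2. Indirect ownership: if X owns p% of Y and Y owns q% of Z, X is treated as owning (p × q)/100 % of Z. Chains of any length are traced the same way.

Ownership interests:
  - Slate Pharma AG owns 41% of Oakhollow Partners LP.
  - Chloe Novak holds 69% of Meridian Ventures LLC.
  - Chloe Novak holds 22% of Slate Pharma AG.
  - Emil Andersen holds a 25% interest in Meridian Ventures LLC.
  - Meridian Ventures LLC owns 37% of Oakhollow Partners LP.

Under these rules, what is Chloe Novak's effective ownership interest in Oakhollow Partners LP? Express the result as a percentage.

Chain via Meridian Ventures LLC (R2): 69% × 37% = 25.53% of Oakhollow Partners LP.
Chain via Slate Pharma AG (R2): 22% × 41% = 9.02% of Oakhollow Partners LP.
Aggregating (R1): 25.53% + 9.02% = 34.55%.

34.55%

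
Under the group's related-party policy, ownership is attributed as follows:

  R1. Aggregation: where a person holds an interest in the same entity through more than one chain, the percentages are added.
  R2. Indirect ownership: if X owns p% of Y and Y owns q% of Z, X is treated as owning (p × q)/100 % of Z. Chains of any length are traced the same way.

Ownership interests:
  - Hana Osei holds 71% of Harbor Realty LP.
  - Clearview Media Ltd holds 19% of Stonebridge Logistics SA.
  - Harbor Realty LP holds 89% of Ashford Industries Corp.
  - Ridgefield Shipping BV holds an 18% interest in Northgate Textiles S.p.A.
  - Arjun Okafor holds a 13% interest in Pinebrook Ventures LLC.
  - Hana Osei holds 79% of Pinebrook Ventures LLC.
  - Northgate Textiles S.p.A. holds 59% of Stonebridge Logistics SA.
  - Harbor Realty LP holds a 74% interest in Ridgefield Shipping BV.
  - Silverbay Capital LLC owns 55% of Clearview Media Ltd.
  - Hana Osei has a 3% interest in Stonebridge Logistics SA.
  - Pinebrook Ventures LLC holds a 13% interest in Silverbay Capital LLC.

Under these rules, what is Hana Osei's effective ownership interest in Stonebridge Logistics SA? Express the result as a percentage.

Chain via Pinebrook Ventures LLC → Silverbay Capital LLC → Clearview Media Ltd (R2): 79% × 13% × 55% × 19% = 1.073215% of Stonebridge Logistics SA.
Chain via Harbor Realty LP → Ridgefield Shipping BV → Northgate Textiles S.p.A. (R2): 71% × 74% × 18% × 59% = 5.579748% of Stonebridge Logistics SA.
Direct interest in Stonebridge Logistics SA: 3%.
Aggregating (R1): 1.073215% + 5.579748% + 3% = 9.652963%.

9.652963%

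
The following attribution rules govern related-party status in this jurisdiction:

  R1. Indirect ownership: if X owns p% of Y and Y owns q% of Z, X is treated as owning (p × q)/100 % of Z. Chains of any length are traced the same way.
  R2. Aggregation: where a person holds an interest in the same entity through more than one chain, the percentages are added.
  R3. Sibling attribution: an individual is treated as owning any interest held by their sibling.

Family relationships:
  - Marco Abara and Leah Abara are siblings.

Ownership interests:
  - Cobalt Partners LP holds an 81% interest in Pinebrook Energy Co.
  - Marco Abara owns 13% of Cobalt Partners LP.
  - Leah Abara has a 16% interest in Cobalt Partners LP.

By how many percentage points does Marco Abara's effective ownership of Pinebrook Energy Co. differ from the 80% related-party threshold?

By sibling attribution (R3), Marco Abara is treated as also owning Leah Abara's interest in Cobalt Partners LP, giving 13% + 16% = 29%.
Chain via Cobalt Partners LP (R1): 29% × 81% = 23.49% of Pinebrook Energy Co.
23.49% falls short of the 80% threshold by 56.51 percentage points.

56.51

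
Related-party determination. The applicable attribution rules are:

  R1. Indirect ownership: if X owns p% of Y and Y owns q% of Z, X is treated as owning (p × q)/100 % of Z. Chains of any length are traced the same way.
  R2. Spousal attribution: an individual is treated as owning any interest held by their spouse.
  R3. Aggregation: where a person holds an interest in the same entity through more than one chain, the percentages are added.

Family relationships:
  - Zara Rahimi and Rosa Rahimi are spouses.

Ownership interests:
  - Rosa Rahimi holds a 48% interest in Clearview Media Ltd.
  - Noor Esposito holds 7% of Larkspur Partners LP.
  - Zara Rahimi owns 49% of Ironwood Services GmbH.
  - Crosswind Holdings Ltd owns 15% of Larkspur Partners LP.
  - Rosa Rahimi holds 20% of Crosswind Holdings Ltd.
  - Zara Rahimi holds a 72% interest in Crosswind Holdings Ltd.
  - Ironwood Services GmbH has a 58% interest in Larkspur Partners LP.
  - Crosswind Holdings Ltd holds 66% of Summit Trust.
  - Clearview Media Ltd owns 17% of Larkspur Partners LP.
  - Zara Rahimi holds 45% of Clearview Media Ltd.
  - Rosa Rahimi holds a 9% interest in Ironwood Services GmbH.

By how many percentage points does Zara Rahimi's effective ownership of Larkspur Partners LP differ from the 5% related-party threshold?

58.25

By spousal attribution (R2), Zara Rahimi is treated as also owning Rosa Rahimi's interest in Clearview Media Ltd, giving 45% + 48% = 93%.
By spousal attribution (R2), Zara Rahimi is treated as also owning Rosa Rahimi's interest in Crosswind Holdings Ltd, giving 72% + 20% = 92%.
By spousal attribution (R2), Zara Rahimi is treated as also owning Rosa Rahimi's interest in Ironwood Services GmbH, giving 49% + 9% = 58%.
Chain via Clearview Media Ltd (R1): 93% × 17% = 15.81% of Larkspur Partners LP.
Chain via Crosswind Holdings Ltd (R1): 92% × 15% = 13.8% of Larkspur Partners LP.
Chain via Ironwood Services GmbH (R1): 58% × 58% = 33.64% of Larkspur Partners LP.
Aggregating (R3): 15.81% + 13.8% + 33.64% = 63.25%.
63.25% exceeds the 5% threshold by 58.25 percentage points.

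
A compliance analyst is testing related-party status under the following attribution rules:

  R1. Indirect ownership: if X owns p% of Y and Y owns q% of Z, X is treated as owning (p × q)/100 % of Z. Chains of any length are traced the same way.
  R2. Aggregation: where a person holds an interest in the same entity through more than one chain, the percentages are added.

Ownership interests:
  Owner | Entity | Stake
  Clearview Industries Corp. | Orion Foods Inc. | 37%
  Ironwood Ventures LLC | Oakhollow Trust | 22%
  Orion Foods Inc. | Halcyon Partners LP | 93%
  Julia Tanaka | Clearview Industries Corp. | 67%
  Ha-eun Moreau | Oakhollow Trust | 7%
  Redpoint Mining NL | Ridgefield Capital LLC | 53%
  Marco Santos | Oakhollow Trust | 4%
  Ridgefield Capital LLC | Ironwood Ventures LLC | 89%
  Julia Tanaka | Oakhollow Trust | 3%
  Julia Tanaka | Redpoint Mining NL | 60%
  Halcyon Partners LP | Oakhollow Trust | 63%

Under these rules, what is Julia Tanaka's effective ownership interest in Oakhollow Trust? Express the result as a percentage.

Chain via Redpoint Mining NL → Ridgefield Capital LLC → Ironwood Ventures LLC (R1): 60% × 53% × 89% × 22% = 6.22644% of Oakhollow Trust.
Chain via Clearview Industries Corp. → Orion Foods Inc. → Halcyon Partners LP (R1): 67% × 37% × 93% × 63% = 14.524461% of Oakhollow Trust.
Direct interest in Oakhollow Trust: 3%.
Aggregating (R2): 6.22644% + 14.524461% + 3% = 23.750901%.

23.750901%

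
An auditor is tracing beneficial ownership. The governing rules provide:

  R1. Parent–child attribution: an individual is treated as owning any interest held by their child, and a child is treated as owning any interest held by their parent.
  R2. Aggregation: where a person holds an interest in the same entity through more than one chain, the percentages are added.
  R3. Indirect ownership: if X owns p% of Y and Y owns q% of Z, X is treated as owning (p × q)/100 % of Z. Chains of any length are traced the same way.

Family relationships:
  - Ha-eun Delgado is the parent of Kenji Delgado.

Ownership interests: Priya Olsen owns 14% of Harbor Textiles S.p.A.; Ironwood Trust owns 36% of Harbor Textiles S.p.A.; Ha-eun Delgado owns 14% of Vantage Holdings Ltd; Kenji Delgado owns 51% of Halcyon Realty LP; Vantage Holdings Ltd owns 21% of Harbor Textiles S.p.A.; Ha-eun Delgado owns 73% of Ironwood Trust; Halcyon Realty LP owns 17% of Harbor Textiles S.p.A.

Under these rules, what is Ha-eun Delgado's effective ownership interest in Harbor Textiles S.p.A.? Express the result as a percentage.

37.89%

By parent–child attribution (R1), Ha-eun Delgado is treated as owning Kenji Delgado's 51% interest in Halcyon Realty LP.
Chain via Ironwood Trust (R3): 73% × 36% = 26.28% of Harbor Textiles S.p.A.
Chain via Vantage Holdings Ltd (R3): 14% × 21% = 2.94% of Harbor Textiles S.p.A.
Chain via Halcyon Realty LP (R3): 51% × 17% = 8.67% of Harbor Textiles S.p.A.
Aggregating (R2): 26.28% + 2.94% + 8.67% = 37.89%.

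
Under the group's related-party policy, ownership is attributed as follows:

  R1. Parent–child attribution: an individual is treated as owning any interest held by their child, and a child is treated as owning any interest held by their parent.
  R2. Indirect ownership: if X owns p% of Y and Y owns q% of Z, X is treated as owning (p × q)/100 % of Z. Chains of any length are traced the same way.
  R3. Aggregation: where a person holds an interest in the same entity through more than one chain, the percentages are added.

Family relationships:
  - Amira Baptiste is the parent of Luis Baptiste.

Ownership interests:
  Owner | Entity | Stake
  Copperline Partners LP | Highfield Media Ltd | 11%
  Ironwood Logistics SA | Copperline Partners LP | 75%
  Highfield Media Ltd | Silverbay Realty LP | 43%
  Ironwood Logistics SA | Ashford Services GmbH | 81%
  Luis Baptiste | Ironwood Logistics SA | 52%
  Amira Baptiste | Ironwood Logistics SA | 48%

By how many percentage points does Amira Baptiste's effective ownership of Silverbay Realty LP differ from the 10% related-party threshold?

By parent–child attribution (R1), Amira Baptiste is treated as also owning Luis Baptiste's interest in Ironwood Logistics SA, giving 48% + 52% = 100%.
Chain via Ironwood Logistics SA → Copperline Partners LP → Highfield Media Ltd (R2): 100% × 75% × 11% × 43% = 3.5475% of Silverbay Realty LP.
3.5475% falls short of the 10% threshold by 6.4525 percentage points.

6.4525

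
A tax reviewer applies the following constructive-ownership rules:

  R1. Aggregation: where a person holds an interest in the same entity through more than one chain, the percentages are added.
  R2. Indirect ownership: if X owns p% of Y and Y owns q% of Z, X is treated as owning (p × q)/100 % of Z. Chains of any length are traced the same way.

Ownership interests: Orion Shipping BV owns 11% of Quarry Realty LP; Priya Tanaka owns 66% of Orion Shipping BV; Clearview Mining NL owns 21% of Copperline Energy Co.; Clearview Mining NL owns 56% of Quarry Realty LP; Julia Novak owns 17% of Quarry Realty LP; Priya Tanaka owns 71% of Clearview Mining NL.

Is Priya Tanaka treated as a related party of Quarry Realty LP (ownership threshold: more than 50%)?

Chain via Orion Shipping BV (R2): 66% × 11% = 7.26% of Quarry Realty LP.
Chain via Clearview Mining NL (R2): 71% × 56% = 39.76% of Quarry Realty LP.
Aggregating (R1): 7.26% + 39.76% = 47.02%.
47.02% does not exceed the 50% threshold, so Priya is not a related party to Quarry Realty LP.

No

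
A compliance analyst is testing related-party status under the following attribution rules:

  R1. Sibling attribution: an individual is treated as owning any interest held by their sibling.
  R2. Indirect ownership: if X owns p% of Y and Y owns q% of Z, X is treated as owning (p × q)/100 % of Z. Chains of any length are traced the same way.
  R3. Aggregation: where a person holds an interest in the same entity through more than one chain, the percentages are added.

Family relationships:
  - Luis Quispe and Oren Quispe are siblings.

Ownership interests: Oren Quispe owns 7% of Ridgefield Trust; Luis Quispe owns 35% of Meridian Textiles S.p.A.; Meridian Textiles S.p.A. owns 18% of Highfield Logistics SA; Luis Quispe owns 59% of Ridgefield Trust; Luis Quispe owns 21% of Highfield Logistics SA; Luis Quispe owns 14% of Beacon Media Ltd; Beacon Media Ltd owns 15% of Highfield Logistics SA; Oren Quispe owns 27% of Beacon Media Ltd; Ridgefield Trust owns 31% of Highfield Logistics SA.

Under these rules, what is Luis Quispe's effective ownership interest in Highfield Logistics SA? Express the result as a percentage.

By sibling attribution (R1), Luis Quispe is treated as also owning Oren Quispe's interest in Ridgefield Trust, giving 59% + 7% = 66%.
By sibling attribution (R1), Luis Quispe is treated as also owning Oren Quispe's interest in Beacon Media Ltd, giving 14% + 27% = 41%.
Chain via Ridgefield Trust (R2): 66% × 31% = 20.46% of Highfield Logistics SA.
Chain via Beacon Media Ltd (R2): 41% × 15% = 6.15% of Highfield Logistics SA.
Chain via Meridian Textiles S.p.A. (R2): 35% × 18% = 6.3% of Highfield Logistics SA.
Direct interest in Highfield Logistics SA: 21%.
Aggregating (R3): 20.46% + 6.15% + 6.3% + 21% = 53.91%.

53.91%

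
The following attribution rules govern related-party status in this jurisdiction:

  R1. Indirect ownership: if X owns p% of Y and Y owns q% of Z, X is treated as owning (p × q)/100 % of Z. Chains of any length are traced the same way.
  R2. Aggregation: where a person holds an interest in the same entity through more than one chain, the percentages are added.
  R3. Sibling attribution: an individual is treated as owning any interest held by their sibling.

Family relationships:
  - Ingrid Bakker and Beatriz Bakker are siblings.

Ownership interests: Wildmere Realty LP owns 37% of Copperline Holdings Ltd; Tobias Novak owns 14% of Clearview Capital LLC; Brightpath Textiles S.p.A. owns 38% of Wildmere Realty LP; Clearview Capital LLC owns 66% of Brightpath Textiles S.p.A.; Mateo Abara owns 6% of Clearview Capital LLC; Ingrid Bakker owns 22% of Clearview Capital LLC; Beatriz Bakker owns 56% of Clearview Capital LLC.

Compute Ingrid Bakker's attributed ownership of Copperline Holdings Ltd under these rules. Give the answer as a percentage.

By sibling attribution (R3), Ingrid Bakker is treated as also owning Beatriz Bakker's interest in Clearview Capital LLC, giving 22% + 56% = 78%.
Chain via Clearview Capital LLC → Brightpath Textiles S.p.A. → Wildmere Realty LP (R1): 78% × 66% × 38% × 37% = 7.238088% of Copperline Holdings Ltd.

7.238088%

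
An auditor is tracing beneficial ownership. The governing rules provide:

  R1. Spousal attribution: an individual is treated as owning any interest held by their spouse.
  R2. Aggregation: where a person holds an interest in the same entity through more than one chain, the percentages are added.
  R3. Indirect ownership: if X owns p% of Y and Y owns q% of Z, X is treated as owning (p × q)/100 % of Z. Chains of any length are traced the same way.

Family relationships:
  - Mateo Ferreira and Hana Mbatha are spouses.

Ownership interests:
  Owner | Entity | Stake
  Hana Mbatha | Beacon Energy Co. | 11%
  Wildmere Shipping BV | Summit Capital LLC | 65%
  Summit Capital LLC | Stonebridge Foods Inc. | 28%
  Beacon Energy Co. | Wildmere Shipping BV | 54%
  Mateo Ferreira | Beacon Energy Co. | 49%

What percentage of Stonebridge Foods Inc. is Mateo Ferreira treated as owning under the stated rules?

By spousal attribution (R1), Mateo Ferreira is treated as also owning Hana Mbatha's interest in Beacon Energy Co, giving 49% + 11% = 60%.
Chain via Beacon Energy Co. → Wildmere Shipping BV → Summit Capital LLC (R3): 60% × 54% × 65% × 28% = 5.8968% of Stonebridge Foods Inc.

5.8968%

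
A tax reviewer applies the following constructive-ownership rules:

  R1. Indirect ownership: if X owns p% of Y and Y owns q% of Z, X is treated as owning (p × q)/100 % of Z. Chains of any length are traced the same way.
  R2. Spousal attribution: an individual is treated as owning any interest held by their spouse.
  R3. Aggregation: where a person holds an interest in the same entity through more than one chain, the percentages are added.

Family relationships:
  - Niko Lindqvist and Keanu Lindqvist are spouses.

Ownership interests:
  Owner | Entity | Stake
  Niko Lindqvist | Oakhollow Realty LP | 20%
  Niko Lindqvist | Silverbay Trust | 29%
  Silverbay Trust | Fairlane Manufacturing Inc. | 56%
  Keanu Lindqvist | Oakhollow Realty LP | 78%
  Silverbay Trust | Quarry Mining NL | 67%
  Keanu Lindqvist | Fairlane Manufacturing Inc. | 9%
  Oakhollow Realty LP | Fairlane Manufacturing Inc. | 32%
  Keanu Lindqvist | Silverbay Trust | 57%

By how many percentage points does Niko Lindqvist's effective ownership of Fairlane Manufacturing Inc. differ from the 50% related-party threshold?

38.52

By spousal attribution (R2), Niko Lindqvist is treated as also owning Keanu Lindqvist's interest in Silverbay Trust, giving 29% + 57% = 86%.
By spousal attribution (R2), Niko Lindqvist is treated as also owning Keanu Lindqvist's interest in Oakhollow Realty LP, giving 20% + 78% = 98%.
By spousal attribution (R2), Niko Lindqvist is treated as owning Keanu Lindqvist's 9% interest in Fairlane Manufacturing Inc.
Chain via Silverbay Trust (R1): 86% × 56% = 48.16% of Fairlane Manufacturing Inc.
Chain via Oakhollow Realty LP (R1): 98% × 32% = 31.36% of Fairlane Manufacturing Inc.
Direct interest in Fairlane Manufacturing Inc: 9%.
Aggregating (R3): 48.16% + 31.36% + 9% = 88.52%.
88.52% exceeds the 50% threshold by 38.52 percentage points.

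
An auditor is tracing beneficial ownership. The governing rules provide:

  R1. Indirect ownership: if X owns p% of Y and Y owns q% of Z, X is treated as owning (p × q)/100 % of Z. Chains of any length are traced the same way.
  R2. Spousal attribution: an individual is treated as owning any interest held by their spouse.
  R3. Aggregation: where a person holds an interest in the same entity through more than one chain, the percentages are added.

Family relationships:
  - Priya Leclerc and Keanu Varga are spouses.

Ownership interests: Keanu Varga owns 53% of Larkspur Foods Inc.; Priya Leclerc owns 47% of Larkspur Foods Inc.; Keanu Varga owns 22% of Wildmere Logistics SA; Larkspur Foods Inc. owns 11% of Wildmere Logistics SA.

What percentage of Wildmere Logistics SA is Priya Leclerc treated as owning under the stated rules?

33%

By spousal attribution (R2), Priya Leclerc is treated as also owning Keanu Varga's interest in Larkspur Foods Inc, giving 47% + 53% = 100%.
By spousal attribution (R2), Priya Leclerc is treated as owning Keanu Varga's 22% interest in Wildmere Logistics SA.
Chain via Larkspur Foods Inc. (R1): 100% × 11% = 11% of Wildmere Logistics SA.
Direct interest in Wildmere Logistics SA: 22%.
Aggregating (R3): 11% + 22% = 33%.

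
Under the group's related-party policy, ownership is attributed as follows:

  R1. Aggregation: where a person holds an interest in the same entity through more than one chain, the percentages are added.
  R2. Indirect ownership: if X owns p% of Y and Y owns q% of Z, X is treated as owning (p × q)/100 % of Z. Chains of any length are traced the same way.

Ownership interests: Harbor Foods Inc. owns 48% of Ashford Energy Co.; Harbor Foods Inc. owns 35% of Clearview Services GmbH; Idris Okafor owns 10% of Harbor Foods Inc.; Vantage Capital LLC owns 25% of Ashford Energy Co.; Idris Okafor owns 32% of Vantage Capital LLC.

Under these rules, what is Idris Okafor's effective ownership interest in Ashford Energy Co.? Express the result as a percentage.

12.8%

Chain via Harbor Foods Inc. (R2): 10% × 48% = 4.8% of Ashford Energy Co.
Chain via Vantage Capital LLC (R2): 32% × 25% = 8% of Ashford Energy Co.
Aggregating (R1): 4.8% + 8% = 12.8%.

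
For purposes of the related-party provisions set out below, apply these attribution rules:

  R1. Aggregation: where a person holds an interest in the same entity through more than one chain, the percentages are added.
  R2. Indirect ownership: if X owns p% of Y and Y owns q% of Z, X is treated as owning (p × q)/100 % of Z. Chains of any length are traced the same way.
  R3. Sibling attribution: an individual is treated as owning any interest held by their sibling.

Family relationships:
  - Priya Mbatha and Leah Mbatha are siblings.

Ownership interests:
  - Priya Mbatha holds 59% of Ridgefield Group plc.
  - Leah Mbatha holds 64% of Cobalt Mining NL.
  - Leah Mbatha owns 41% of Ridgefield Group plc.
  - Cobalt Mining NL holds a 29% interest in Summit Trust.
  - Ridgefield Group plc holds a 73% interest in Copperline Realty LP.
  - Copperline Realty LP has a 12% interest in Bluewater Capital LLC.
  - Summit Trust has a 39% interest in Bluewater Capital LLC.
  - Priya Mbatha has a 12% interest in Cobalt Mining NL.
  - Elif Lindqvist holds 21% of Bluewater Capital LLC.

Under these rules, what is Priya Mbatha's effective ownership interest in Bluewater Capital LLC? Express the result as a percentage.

17.3556%

By sibling attribution (R3), Priya Mbatha is treated as also owning Leah Mbatha's interest in Cobalt Mining NL, giving 12% + 64% = 76%.
By sibling attribution (R3), Priya Mbatha is treated as also owning Leah Mbatha's interest in Ridgefield Group plc, giving 59% + 41% = 100%.
Chain via Cobalt Mining NL → Summit Trust (R2): 76% × 29% × 39% = 8.5956% of Bluewater Capital LLC.
Chain via Ridgefield Group plc → Copperline Realty LP (R2): 100% × 73% × 12% = 8.76% of Bluewater Capital LLC.
Aggregating (R1): 8.5956% + 8.76% = 17.3556%.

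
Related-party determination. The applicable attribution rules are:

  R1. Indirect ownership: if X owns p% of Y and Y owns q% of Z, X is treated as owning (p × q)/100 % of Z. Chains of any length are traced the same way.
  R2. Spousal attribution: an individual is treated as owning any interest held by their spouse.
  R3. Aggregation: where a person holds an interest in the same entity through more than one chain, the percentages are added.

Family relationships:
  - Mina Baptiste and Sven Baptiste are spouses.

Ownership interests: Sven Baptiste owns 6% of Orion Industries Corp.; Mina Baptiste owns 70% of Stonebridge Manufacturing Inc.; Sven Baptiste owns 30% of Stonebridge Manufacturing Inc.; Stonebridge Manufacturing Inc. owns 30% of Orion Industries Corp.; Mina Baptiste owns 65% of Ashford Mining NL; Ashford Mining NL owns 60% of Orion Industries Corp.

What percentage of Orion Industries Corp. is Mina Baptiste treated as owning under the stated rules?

By spousal attribution (R2), Mina Baptiste is treated as also owning Sven Baptiste's interest in Stonebridge Manufacturing Inc, giving 70% + 30% = 100%.
By spousal attribution (R2), Mina Baptiste is treated as owning Sven Baptiste's 6% interest in Orion Industries Corp.
Chain via Ashford Mining NL (R1): 65% × 60% = 39% of Orion Industries Corp.
Chain via Stonebridge Manufacturing Inc. (R1): 100% × 30% = 30% of Orion Industries Corp.
Direct interest in Orion Industries Corp: 6%.
Aggregating (R3): 39% + 30% + 6% = 75%.

75%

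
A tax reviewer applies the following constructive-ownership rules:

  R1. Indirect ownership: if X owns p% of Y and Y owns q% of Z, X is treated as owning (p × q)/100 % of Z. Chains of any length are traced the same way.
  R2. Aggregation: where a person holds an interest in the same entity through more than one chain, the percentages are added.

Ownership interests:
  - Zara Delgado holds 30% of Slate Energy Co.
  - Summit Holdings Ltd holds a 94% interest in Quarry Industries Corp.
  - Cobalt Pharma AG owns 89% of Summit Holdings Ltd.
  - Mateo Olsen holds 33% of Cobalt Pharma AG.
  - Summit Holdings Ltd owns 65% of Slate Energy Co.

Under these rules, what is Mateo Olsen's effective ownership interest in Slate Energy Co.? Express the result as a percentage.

19.0905%

Chain via Cobalt Pharma AG → Summit Holdings Ltd (R1): 33% × 89% × 65% = 19.0905% of Slate Energy Co.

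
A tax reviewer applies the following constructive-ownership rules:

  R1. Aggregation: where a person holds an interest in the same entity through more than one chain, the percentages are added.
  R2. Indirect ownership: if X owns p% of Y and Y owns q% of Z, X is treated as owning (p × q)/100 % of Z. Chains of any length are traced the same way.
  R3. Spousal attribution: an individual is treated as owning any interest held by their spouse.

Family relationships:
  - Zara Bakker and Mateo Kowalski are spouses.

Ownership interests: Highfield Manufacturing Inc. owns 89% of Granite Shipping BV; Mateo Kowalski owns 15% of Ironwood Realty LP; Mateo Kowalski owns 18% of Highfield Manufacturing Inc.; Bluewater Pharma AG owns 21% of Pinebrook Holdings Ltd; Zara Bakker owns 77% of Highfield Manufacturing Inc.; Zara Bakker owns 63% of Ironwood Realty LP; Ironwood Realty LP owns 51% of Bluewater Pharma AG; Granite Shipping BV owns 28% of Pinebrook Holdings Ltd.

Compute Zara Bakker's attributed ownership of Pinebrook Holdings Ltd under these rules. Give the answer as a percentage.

32.0278%

By spousal attribution (R3), Zara Bakker is treated as also owning Mateo Kowalski's interest in Highfield Manufacturing Inc, giving 77% + 18% = 95%.
By spousal attribution (R3), Zara Bakker is treated as also owning Mateo Kowalski's interest in Ironwood Realty LP, giving 63% + 15% = 78%.
Chain via Highfield Manufacturing Inc. → Granite Shipping BV (R2): 95% × 89% × 28% = 23.674% of Pinebrook Holdings Ltd.
Chain via Ironwood Realty LP → Bluewater Pharma AG (R2): 78% × 51% × 21% = 8.3538% of Pinebrook Holdings Ltd.
Aggregating (R1): 23.674% + 8.3538% = 32.0278%.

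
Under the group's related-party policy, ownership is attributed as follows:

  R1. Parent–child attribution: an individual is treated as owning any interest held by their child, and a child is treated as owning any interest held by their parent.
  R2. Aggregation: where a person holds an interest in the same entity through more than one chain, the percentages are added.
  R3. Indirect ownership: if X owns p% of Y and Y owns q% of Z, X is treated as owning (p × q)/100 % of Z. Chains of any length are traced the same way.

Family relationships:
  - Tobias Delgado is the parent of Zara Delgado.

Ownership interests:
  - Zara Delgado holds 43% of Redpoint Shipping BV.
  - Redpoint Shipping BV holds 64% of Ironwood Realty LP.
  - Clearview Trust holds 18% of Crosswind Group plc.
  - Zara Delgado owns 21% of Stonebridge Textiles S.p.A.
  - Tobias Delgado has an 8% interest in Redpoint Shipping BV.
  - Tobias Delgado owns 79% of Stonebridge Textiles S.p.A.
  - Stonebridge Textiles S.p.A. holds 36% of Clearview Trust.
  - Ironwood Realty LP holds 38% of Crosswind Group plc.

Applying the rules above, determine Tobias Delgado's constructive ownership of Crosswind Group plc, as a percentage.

18.8832%

By parent–child attribution (R1), Tobias Delgado is treated as also owning Zara Delgado's interest in Redpoint Shipping BV, giving 8% + 43% = 51%.
By parent–child attribution (R1), Tobias Delgado is treated as also owning Zara Delgado's interest in Stonebridge Textiles S.p.A, giving 79% + 21% = 100%.
Chain via Redpoint Shipping BV → Ironwood Realty LP (R3): 51% × 64% × 38% = 12.4032% of Crosswind Group plc.
Chain via Stonebridge Textiles S.p.A. → Clearview Trust (R3): 100% × 36% × 18% = 6.48% of Crosswind Group plc.
Aggregating (R2): 12.4032% + 6.48% = 18.8832%.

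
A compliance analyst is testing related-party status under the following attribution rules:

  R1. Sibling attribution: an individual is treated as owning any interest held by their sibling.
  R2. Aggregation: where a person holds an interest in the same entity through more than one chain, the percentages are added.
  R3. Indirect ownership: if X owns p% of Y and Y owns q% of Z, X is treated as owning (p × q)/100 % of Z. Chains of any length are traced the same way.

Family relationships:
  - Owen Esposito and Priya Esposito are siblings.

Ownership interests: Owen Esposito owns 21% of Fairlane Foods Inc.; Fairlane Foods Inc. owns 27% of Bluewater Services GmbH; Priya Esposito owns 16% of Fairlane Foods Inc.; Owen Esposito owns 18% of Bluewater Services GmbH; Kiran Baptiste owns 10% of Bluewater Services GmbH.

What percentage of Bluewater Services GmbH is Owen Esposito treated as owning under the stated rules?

By sibling attribution (R1), Owen Esposito is treated as also owning Priya Esposito's interest in Fairlane Foods Inc, giving 21% + 16% = 37%.
Chain via Fairlane Foods Inc. (R3): 37% × 27% = 9.99% of Bluewater Services GmbH.
Direct interest in Bluewater Services GmbH: 18%.
Aggregating (R2): 9.99% + 18% = 27.99%.

27.99%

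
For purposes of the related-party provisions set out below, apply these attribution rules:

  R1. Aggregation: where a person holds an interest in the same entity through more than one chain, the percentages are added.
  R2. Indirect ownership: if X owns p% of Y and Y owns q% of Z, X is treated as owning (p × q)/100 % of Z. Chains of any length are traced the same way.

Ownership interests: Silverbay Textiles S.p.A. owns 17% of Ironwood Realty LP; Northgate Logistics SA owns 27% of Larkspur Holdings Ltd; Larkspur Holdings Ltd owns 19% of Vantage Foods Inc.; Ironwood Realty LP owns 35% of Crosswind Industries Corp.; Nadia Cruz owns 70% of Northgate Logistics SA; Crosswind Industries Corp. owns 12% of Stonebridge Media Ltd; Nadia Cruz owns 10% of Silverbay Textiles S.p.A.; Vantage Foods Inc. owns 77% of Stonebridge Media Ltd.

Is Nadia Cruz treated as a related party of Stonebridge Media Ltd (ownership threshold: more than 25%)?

No

Chain via Northgate Logistics SA → Larkspur Holdings Ltd → Vantage Foods Inc. (R2): 70% × 27% × 19% × 77% = 2.76507% of Stonebridge Media Ltd.
Chain via Silverbay Textiles S.p.A. → Ironwood Realty LP → Crosswind Industries Corp. (R2): 10% × 17% × 35% × 12% = 0.0714% of Stonebridge Media Ltd.
Aggregating (R1): 2.76507% + 0.0714% = 2.83647%.
2.83647% does not exceed the 25% threshold, so Nadia is not a related party to Stonebridge Media Ltd.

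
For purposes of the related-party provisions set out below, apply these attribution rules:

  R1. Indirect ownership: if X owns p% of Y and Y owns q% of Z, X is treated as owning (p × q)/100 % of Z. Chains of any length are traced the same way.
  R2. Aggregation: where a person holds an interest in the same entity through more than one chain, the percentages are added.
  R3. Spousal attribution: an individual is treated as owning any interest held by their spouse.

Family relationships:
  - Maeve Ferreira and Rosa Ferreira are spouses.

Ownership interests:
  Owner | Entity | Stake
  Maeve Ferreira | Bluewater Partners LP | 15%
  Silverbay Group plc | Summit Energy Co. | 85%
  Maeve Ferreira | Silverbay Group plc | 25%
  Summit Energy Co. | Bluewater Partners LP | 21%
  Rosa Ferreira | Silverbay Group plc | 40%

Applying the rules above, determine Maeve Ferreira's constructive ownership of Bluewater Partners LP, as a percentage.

26.6025%

By spousal attribution (R3), Maeve Ferreira is treated as also owning Rosa Ferreira's interest in Silverbay Group plc, giving 25% + 40% = 65%.
Chain via Silverbay Group plc → Summit Energy Co. (R1): 65% × 85% × 21% = 11.6025% of Bluewater Partners LP.
Direct interest in Bluewater Partners LP: 15%.
Aggregating (R2): 11.6025% + 15% = 26.6025%.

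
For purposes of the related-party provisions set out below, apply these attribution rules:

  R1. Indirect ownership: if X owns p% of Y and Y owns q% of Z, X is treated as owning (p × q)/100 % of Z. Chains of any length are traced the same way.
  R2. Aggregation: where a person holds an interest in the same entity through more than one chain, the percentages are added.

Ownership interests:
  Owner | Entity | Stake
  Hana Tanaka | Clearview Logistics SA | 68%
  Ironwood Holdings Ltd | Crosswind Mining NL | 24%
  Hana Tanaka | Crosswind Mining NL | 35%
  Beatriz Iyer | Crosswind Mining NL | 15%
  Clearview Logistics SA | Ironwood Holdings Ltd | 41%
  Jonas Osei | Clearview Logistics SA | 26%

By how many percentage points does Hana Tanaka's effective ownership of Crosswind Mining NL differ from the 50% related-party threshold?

8.3088

Chain via Clearview Logistics SA → Ironwood Holdings Ltd (R1): 68% × 41% × 24% = 6.6912% of Crosswind Mining NL.
Direct interest in Crosswind Mining NL: 35%.
Aggregating (R2): 6.6912% + 35% = 41.6912%.
41.6912% falls short of the 50% threshold by 8.3088 percentage points.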